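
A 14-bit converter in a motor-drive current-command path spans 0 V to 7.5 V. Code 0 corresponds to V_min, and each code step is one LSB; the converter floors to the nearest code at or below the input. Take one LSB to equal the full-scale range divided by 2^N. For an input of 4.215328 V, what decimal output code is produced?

9208

V_FS = 7.5 V. LSB = 7.5 V / 2^14 ≈ 457.8 µV.
(V_in − V_min) × 2^14/range = (4.215328 − (0)) × 16384/7.5 = 9208.525.
Floor → code = 9208.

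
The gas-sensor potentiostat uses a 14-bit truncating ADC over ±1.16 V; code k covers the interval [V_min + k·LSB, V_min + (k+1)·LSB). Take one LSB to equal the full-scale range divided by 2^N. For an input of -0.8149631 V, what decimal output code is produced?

2436

Full-scale range = 1.16 V − (-1.16 V) = 2.32 V. LSB = 2.32 V / 2^14 ≈ 141.6 µV.
code = ⌊(V_in − V_min)/LSB⌋ = ⌊(V_in − V_min) × 2^14 / range⌋
     = ⌊(-0.8149631 − (-1.16)) × 16384 / 2.32⌋ = ⌊0.3450369 × 16384/2.32⌋
     = ⌊2436.674⌋ = 2436.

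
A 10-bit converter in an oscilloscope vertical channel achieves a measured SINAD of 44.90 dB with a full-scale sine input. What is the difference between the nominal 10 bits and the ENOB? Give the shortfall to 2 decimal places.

N_eff = (44.90 − 1.76)/6.02 = 7.1661 bits.
Lost resolution: 10 − 7.1661 = 2.8339 bits.

2.83 bits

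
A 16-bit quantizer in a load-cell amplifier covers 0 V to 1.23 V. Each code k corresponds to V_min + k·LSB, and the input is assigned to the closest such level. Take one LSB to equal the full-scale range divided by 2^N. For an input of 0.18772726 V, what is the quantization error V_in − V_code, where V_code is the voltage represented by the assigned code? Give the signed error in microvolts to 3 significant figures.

Span = 1.23 V. LSB = 1.23 V / 2^16 ≈ 18.77 µV.
Position in LSBs: (0.18772726 − (0)) × 65536/1.23 = 10002.3526; rounding gives k = 10002.
V_code = V_min + k × range/2^16 = 0 + 10002 × 1.23/65536 = 0.18772064209 V.
e = 0.18772726 − (0.18772064209) = +6.62 µV.

+6.62 µV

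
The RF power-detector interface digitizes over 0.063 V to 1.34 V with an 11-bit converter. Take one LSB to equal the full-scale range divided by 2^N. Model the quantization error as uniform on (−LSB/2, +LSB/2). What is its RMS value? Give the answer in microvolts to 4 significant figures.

Range = 1.34 − (0.063) = 1.277 V.
Step size = 1.277/2048 V = 0.623535 mV.
RMS of a uniform error over width LSB is LSB/√12 = 180.0 µV.

180.0 µV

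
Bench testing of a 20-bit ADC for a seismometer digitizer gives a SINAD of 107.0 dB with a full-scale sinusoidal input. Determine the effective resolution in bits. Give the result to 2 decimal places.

17.48 bits

ENOB = (SINAD − 1.76) / 6.02 = (107.0 − 1.76) / 6.02 = 105.24 / 6.02 = 17.4817.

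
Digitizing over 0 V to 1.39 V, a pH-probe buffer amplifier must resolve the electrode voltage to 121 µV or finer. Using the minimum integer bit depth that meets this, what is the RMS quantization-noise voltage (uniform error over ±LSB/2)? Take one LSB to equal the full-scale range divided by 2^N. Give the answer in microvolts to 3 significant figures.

24.5 µV

Range is 1.39 V.
1.39 V / 121 µV = 11490. Since 2^13 = 8192 and 2^14 = 16384, N = 14.
LSB = 1.39 V / 2^14 = 84.839 µV.
RMS noise = LSB/√12 = 24.5 µV.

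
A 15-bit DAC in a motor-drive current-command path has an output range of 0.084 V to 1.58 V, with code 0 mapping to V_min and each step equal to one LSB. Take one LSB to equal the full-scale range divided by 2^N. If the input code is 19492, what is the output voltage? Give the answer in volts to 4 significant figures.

Range = 1.58 − (0.084) = 1.496 V. LSB = 1.496 V / 2^15.
V_out = V_min + code × LSB = 0.084 V + 19492 × 1.496 V / 32768
      = 0.084 + 0.889894 = 0.973894 V.

0.9739 V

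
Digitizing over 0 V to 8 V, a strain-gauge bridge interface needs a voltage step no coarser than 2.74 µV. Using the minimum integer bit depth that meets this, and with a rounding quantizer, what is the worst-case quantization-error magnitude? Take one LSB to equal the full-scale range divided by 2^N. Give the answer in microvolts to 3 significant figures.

0.954 µV

Full-scale range = 8 V.
8 V / 2.74 µV = 2.920e6. Since 2^21 = 2097152 and 2^22 = 4194304, N = 22.
One LSB is 8 V / 4194304 = 1.9073 µV.
|e|_max = LSB/2 = 0.954 µV.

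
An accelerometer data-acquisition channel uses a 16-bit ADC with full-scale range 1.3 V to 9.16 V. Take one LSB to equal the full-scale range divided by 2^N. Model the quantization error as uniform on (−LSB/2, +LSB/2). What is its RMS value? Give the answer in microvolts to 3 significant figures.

34.6 µV

The full-scale span is 9.16 − (1.3) = 7.86 V.
LSB = 7.86 V / 2^16 = 119.93 µV.
RMS of a uniform error over width LSB is LSB/√12 = 34.6 µV.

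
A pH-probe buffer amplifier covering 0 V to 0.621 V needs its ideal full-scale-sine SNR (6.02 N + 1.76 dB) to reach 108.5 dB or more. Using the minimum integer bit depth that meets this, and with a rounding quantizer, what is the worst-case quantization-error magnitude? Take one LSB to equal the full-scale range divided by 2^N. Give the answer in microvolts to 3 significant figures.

Span = 0.621 V.
6.02 N + 1.76 ≥ 108.5 gives N ≥ 17.731, so the minimum integer is 18.
LSB = 0.621 V / 2^18 = 2.3689 µV.
Half an LSB is 1.18 µV.

1.18 µV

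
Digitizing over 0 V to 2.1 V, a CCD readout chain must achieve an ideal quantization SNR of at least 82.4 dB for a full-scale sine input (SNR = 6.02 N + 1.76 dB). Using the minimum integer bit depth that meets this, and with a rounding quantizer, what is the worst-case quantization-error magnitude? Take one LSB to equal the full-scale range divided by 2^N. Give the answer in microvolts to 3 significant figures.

V_FS = 2.1 V.
Solving 6.02 N ≥ 82.4 − 1.76: N ≥ 13.395. Round up → N = 14.
LSB = 2.1 V ÷ 2^14 = 2.1/16384 V = 128.17 µV.
|e|_max = LSB/2 = 64.1 µV.

64.1 µV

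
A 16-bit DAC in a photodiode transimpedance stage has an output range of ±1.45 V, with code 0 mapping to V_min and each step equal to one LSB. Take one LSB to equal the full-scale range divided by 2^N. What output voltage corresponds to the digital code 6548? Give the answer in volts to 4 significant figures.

-1.160 V

Full-scale range = 1.45 V − (-1.45 V) = 2.9 V. LSB = 2.9 V / 2^16.
Output = V_min + (6548/65536) × range = -1.45 + 0.0999146 × 2.9 V
      = -1.45 + 0.289752 = -1.16025 V.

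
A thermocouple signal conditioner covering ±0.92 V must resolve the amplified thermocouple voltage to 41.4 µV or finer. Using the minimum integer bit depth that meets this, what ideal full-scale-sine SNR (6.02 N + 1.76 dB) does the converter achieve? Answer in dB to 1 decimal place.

The full-scale span is 0.92 − (-0.92) = 1.84 V.
Required number of levels: 1.84/41.4 µV = 44444; smallest N with 2^N ≥ that is 16.
Ideal SNR at N = 16: 6.02·16 + 1.76 = 98.1 dB.

98.1 dB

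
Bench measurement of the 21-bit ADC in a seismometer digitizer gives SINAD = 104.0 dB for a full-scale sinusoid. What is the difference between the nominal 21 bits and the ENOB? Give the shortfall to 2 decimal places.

4.02 bits

ENOB = (SINAD − 1.76)/6.02 = (104.0 − 1.76)/6.02 = 16.9834 bits.
21 − 16.9834 = 4.02 bits below nominal.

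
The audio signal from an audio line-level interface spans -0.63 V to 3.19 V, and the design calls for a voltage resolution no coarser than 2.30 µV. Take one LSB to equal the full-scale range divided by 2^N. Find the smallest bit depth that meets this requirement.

21 bits

The full-scale span is 3.19 − (-0.63) = 3.82 V.
3.82 V / 2.30 µV = 1.661e6. Since 2^20 = 1048576 and 2^21 = 2097152, N = 21.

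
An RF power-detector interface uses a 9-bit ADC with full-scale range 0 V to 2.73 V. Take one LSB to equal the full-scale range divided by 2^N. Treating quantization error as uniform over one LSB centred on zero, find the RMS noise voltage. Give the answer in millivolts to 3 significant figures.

1.54 mV

Full-scale range = 2.73 V.
Step size = 2.73/512 V = 5.3320 mV.
RMS of a uniform error over width LSB is LSB/√12 = 1.54 mV.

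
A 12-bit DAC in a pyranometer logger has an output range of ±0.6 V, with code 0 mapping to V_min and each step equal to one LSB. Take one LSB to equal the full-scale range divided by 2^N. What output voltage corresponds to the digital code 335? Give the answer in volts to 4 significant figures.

Span: 0.6 V − (-0.6 V) = 1.2 V. LSB = 1.2 V / 2^12.
Output = V_min + (335/4096) × range = -0.6 + 0.0817871 × 1.2 V
      = -0.6 + 0.0981445 = -0.501855 V.

-0.5019 V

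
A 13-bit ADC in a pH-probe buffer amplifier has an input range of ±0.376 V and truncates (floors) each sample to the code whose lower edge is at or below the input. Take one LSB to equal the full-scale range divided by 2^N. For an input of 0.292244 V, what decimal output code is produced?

7279

Range = 0.376 − (-0.376) = 0.752 V. LSB = 0.752 V / 2^13 ≈ 91.80 µV.
V_in − V_min = 0.292244 − (-0.376) = 0.668244 V.
Divide by LSB: 0.668244 × 8192/0.752 = 7279.5942.
Truncating gives code 7279.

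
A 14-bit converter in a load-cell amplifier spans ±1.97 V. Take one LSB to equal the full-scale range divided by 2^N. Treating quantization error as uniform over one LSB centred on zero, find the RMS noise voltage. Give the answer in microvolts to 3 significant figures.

The full-scale span is 1.97 − (-1.97) = 3.94 V.
One LSB is 3.94 V / 16384 = 240.48 µV.
V_rms = LSB/√12 = 240.48 µV / √12 = 69.4 µV.

69.4 µV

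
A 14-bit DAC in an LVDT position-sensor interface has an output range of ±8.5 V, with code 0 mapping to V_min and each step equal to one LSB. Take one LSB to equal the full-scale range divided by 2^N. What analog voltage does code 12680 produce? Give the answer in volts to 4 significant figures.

4.657 V

Range = 8.5 − (-8.5) = 17 V. LSB = 17 V / 2^14.
Output = V_min + (12680/16384) × range = -8.5 + 0.773926 × 17 V
      = -8.5 V + 13.1567 V = 4.65674 V.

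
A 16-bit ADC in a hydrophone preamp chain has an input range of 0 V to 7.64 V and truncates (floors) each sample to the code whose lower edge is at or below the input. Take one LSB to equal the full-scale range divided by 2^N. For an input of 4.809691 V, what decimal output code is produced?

41257

V_FS = 7.64 V. LSB = 7.64 V / 2^16 ≈ 116.6 µV.
code = ⌊(V_in − V_min)/LSB⌋ = ⌊(V_in − V_min) × 2^16 / range⌋
     = ⌊(4.809691 − (0)) × 65536 / 7.64⌋ = ⌊4.809691 × 65536/7.64⌋
     = ⌊41257.580⌋ = 41257.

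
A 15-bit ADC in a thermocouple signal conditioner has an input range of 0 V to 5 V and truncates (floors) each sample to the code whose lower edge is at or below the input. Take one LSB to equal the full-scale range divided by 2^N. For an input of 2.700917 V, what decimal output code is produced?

Full-scale range = 5 V. LSB = 5 V / 2^15 ≈ 152.6 µV.
code = ⌊(V_in − V_min)/LSB⌋ = ⌊(V_in − V_min) × 2^15 / range⌋
     = ⌊(2.700917 − (0)) × 32768 / 5⌋ = ⌊2.700917 × 32768/5⌋
     = ⌊17700.730⌋ = 17700.

17700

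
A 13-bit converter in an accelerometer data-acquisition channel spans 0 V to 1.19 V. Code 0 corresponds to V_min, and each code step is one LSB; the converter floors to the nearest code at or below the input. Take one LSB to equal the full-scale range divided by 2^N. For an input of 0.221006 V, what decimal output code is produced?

1521

Full-scale range = 1.19 V. LSB = 1.19 V / 2^13 ≈ 145.3 µV.
(V_in − V_min) × 2^13/range = (0.221006 − (0)) × 8192/1.19 = 1521.413.
Floor → code = 1521.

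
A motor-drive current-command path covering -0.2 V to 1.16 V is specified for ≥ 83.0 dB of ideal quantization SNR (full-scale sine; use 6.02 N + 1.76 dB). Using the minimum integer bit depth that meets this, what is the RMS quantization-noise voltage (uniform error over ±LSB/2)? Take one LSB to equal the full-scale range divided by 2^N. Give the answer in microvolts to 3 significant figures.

24.0 µV

The full-scale span is 1.16 − (-0.2) = 1.36 V.
Required N = ⌈(83.0 − 1.76)/6.02⌉ = ⌈13.495⌉ = 14.
LSB = 1.36 V ÷ 2^14 = 1.36/16384 V = 83.008 µV.
V_rms = LSB/√12 = 24.0 µV.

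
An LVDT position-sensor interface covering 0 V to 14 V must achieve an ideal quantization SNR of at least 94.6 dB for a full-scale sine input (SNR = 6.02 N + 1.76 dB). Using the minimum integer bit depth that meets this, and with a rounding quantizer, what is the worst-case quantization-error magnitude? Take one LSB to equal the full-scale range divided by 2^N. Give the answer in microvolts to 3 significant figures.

107 µV

Span = 14 V.
Required N = ⌈(94.6 − 1.76)/6.02⌉ = ⌈15.422⌉ = 16.
One LSB is 14 V / 65536 = 213.62 µV.
|e|_max = LSB/2 = 107 µV.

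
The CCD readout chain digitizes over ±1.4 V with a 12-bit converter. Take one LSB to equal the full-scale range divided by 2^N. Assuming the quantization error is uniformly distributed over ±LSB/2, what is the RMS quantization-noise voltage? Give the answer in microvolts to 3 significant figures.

197 µV

Span: 1.4 V − (-1.4 V) = 2.8 V.
LSB = 2.8 V ÷ 2^12 = 2.8/4096 V = 0.68359 mV.
RMS of a uniform error over width LSB is LSB/√12 = 197 µV.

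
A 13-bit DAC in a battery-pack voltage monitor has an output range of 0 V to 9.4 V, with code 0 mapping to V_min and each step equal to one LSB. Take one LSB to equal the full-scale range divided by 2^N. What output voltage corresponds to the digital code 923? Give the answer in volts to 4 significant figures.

1.059 V

Full-scale range = 9.4 V. LSB = 9.4 V / 2^13.
V_out = V_min + code × LSB = 0 V + 923 × 9.4 V / 8192
      = 0 V + 1.05911 V = 1.05911 V.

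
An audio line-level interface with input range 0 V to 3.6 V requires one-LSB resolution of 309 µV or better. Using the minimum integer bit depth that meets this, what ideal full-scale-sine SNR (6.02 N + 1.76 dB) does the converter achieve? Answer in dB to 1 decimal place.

86.0 dB

V_FS = 3.6 V.
3.6 V / 309 µV = 11650. Since 2^13 = 8192 and 2^14 = 16384, N = 14.
Ideal SNR at N = 14: 6.02·14 + 1.76 = 86.0 dB.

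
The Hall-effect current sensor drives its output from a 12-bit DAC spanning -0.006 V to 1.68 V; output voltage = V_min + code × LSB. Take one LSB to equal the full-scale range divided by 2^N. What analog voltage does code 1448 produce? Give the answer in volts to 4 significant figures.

Full-scale range = 1.68 V − (-0.006 V) = 1.686 V. LSB = 1.686 V / 2^12.
V_out = V_min + code × LSB = -0.006 V + 1448 × 1.686 V / 4096
      = -0.006 + 0.596027 = 0.590027 V.

0.5900 V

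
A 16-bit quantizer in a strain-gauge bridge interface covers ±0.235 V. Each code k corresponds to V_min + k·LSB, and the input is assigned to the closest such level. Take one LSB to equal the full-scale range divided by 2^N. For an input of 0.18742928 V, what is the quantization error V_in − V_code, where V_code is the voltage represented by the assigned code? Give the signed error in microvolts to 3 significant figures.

−1.29 µV

Span: 0.235 V − (-0.235 V) = 0.47 V. LSB = 0.47 V / 2^16 ≈ 7.172 µV.
Position in LSBs: (0.18742928 − (-0.235)) × 65536/0.47 = 58902.8198; rounding gives k = 58903.
V_code = -0.235 + (58903/65536) × 0.47 = 0.18743057251 V.
Error = V_in − V_code = 0.18742928 − (0.18743057251) = −1.29 µV.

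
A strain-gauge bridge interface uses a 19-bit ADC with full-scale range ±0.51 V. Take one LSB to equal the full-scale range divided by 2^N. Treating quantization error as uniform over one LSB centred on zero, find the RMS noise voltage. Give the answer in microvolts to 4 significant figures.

0.5616 µV

Span: 0.51 V − (-0.51 V) = 1.02 V.
One LSB is 1.02 V / 524288 = 1.94550 µV.
For a uniform distribution on [−LSB/2, +LSB/2], V_rms = LSB/√12 = 1.94550 µV/3.4641 = 0.5616 µV.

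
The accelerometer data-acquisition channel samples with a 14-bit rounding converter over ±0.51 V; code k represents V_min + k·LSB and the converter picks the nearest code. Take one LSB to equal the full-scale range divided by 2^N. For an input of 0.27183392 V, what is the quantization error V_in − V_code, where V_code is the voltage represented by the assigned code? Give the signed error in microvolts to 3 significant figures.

+24.8 µV

Range = 0.51 − (-0.51) = 1.02 V. LSB = 1.02 V / 2^14 ≈ 62.26 µV.
(0.27183392 − (-0.51)) / LSB = 0.78183392 × 16384/1.02 = 12558.3990. Nearest integer: k = 12558.
V_code = V_min + k × range/2^14 = -0.51 + 12558 × 1.02/16384 = 0.27180908203 V.
Error = V_in − V_code = 0.27183392 − (0.27180908203) = +24.8 µV.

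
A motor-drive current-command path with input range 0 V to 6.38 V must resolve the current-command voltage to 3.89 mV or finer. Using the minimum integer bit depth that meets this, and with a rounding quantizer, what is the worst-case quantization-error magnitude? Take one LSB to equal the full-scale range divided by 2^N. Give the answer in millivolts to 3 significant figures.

1.56 mV

Span = 6.38 V.
Levels needed ≥ 6.38/3.89 mV = 1640. 2^11 = 2048 suffices, so N_min = 11.
One LSB is 6.38 V / 2048 = 3.1152 mV.
|e|_max = LSB/2 = 1.56 mV.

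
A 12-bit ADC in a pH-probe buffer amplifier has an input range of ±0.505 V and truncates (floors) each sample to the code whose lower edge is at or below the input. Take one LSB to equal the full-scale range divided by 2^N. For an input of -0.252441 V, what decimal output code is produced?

Range = 0.505 − (-0.505) = 1.01 V. LSB = 1.01 V / 2^12 ≈ 246.6 µV.
V_in − V_min = -0.252441 − (-0.505) = 0.252559 V.
Divide by LSB: 0.252559 × 4096/1.01 = 1024.2393.
Truncating gives code 1024.

1024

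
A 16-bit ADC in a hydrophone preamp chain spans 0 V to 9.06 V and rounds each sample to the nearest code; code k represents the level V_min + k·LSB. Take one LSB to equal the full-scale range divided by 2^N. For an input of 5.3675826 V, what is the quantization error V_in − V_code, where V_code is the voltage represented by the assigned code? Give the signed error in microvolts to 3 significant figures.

−41.6 µV

Span = 9.06 V. LSB = 9.06 V / 2^16 ≈ 138.2 µV.
(5.3675826 − (0)) / LSB = 5.3675826 × 65536/9.06 = 38826.6990. Nearest integer: k = 38827.
V_code = V_min + k × range/2^16 = 0 + 38827 × 9.06/65536 = 5.3676242065 V.
Error = V_in − V_code = 5.3675826 − (5.3676242065) = −41.6 µV.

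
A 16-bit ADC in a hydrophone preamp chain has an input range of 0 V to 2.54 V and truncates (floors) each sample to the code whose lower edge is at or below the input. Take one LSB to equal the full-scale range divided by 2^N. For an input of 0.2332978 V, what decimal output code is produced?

Range is 2.54 V. LSB = 2.54 V / 2^16 ≈ 38.76 µV.
V_in − V_min = 0.2332978 − (0) = 0.2332978 V.
Divide by LSB: 0.2332978 × 65536/2.54 = 6019.4506.
Truncating gives code 6019.

6019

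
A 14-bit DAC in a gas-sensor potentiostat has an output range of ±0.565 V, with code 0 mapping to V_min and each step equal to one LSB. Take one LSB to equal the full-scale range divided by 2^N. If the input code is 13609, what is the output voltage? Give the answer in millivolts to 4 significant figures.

Range = 0.565 − (-0.565) = 1.13 V. LSB = 1.13 V / 2^14.
V_out = V_min + code × LSB = -0.565 V + 13609 × 1.13 V / 16384
      = -0.565 + 0.938609 = 0.373609 V.

373.6 mV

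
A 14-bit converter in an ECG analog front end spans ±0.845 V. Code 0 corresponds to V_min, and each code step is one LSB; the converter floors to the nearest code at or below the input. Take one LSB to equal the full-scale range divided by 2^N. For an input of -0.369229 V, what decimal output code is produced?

Full-scale range = 0.845 V − (-0.845 V) = 1.69 V. LSB = 1.69 V / 2^14 ≈ 103.1 µV.
code = ⌊(V_in − V_min)/LSB⌋ = ⌊(V_in − V_min) × 2^14 / range⌋
     = ⌊(-0.369229 − (-0.845)) × 16384 / 1.69⌋ = ⌊0.475771 × 16384/1.69⌋
     = ⌊4612.445⌋ = 4612.

4612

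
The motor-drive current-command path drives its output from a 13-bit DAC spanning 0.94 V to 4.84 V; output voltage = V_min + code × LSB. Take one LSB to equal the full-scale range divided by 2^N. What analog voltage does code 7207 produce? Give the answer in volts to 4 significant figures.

Span: 4.84 V − (0.94 V) = 3.9 V. LSB = 3.9 V / 2^13.
V_out = V_min + code × LSB = 0.94 V + 7207 × 3.9 V / 8192
      = 0.94 + 3.43107 = 4.37107 V.

4.371 V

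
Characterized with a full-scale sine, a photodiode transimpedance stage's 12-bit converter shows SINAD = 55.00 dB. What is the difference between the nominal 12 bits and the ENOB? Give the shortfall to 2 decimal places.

N_eff = (55.00 − 1.76)/6.02 = 8.8439 bits.
Lost resolution: 12 − 8.8439 = 3.1561 bits.

3.16 bits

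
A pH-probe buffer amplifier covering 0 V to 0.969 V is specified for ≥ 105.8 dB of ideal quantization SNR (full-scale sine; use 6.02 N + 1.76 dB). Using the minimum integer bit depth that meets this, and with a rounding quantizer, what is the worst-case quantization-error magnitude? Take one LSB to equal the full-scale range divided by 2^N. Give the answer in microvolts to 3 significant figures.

1.85 µV

Full-scale range = 0.969 V.
Required N = ⌈(105.8 − 1.76)/6.02⌉ = ⌈17.282⌉ = 18.
One LSB is 0.969 V / 262144 = 3.6964 µV.
|e|_max = LSB/2 = 1.85 µV.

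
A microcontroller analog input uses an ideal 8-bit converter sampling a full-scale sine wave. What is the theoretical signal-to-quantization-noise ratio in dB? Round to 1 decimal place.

SNR = 6.02·8 + 1.76 = 49.92 dB.

49.9 dB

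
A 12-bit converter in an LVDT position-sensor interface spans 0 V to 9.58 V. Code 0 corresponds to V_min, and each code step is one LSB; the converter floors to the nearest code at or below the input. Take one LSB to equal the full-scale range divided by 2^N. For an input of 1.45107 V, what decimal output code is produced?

Range is 9.58 V. LSB = 9.58 V / 2^12 ≈ 2.339 mV.
(V_in − V_min) × 2^12/range = (1.45107 − (0)) × 4096/9.58 = 620.416.
Floor → code = 620.

620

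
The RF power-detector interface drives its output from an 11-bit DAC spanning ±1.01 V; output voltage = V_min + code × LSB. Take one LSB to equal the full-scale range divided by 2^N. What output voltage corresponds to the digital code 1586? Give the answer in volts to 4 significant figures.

The full-scale span is 1.01 − (-1.01) = 2.02 V. LSB = 2.02 V / 2^11.
V_out = V_min + code × LSB = -1.01 V + 1586 × 2.02 V / 2048
      = -1.01 + 1.56432 = 0.554316 V.

0.5543 V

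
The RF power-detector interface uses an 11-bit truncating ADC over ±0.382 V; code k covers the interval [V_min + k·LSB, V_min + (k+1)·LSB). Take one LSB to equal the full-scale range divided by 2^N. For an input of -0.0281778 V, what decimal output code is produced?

948

Full-scale range = 0.382 V − (-0.382 V) = 0.764 V. LSB = 0.764 V / 2^11 ≈ 373.0 µV.
code = ⌊(V_in − V_min)/LSB⌋ = ⌊(V_in − V_min) × 2^11 / range⌋
     = ⌊(-0.0281778 − (-0.382)) × 2048 / 0.764⌋ = ⌊0.3538222 × 2048/0.764⌋
     = ⌊948.466⌋ = 948.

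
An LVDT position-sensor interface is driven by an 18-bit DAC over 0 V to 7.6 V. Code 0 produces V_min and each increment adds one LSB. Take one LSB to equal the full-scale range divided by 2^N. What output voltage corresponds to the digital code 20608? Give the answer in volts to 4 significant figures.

Full-scale range = 7.6 V. LSB = 7.6 V / 2^18.
Output = V_min + (20608/262144) × range = 0 + 0.0786133 × 7.6 V
      = 0 V + 0.597461 V = 0.597461 V.

0.5975 V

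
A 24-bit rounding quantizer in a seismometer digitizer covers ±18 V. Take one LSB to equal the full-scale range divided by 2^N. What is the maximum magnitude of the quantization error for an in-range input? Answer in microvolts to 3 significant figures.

The full-scale span is 18 − (-18) = 36 V.
LSB = 36 V ÷ 2^24 = 36/16777216 V = 2.1458 µV.
A rounding quantizer has |error| ≤ LSB/2 = 1.07 µV.

1.07 µV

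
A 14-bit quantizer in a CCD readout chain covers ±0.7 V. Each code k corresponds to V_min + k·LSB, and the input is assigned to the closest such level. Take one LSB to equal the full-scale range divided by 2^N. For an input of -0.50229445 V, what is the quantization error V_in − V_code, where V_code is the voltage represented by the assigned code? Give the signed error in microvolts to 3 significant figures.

−23.9 µV

Full-scale range = 0.7 V − (-0.7 V) = 1.4 V. LSB = 1.4 V / 2^14 ≈ 85.45 µV.
Position in LSBs: (-0.50229445 − (-0.7)) × 16384/1.4 = 2313.7198; rounding gives k = 2314.
Reconstructed level: -0.7 + 2314 × 1.4/16384 V = -0.50227050781 V.
V_in − V_code = -0.50229445 − (-0.50227050781) = −23.9 µV.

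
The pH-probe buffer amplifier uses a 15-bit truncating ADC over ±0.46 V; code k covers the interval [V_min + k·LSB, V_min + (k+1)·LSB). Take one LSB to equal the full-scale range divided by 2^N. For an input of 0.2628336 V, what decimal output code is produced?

Full-scale range = 0.46 V − (-0.46 V) = 0.92 V. LSB = 0.92 V / 2^15 ≈ 28.08 µV.
V_in − V_min = 0.2628336 − (-0.46) = 0.7228336 V.
Divide by LSB: 0.7228336 × 32768/0.92 = 25745.4472.
Truncating gives code 25745.

25745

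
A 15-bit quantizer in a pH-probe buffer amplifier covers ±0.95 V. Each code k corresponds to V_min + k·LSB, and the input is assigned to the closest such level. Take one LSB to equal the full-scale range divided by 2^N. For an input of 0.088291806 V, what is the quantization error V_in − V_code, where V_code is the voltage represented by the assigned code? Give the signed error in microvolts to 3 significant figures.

−16.9 µV

The full-scale span is 0.95 − (-0.95) = 1.9 V. LSB = 1.9 V / 2^15 ≈ 57.98 µV.
Position in LSBs: (0.088291806 − (-0.95)) × 32768/1.9 = 17906.7084; rounding gives k = 17907.
V_code = -0.95 + (17907/32768) × 1.9 = 0.088308715820 V.
Error = V_in − V_code = 0.088291806 − (0.088308715820) = −16.9 µV.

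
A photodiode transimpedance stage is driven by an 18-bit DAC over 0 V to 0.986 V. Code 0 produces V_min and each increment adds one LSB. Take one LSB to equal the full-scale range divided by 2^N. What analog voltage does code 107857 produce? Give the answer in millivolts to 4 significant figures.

405.7 mV

V_FS = 0.986 V. LSB = 0.986 V / 2^18.
Output = V_min + (107857/262144) × range = 0 + 0.411442 × 0.986 V
      = 0 + 0.405682 = 0.405682 V.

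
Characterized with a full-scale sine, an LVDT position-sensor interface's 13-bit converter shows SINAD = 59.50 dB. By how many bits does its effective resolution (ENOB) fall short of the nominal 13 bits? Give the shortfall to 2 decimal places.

3.41 bits

Effective bits = (59.50 − 1.76)/6.02 = 9.5914.
Lost resolution: 13 − 9.5914 = 3.4086 bits.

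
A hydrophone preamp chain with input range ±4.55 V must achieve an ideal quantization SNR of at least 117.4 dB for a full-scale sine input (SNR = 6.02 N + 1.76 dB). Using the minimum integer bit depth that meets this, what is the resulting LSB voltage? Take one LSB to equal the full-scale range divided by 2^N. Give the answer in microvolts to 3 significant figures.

8.68 µV

Range = 4.55 − (-4.55) = 9.1 V.
N ≥ (117.4 − 1.76)/6.02 = 19.209 → N_min = 20.
Step size = 9.1/1048576 V = 8.68 µV.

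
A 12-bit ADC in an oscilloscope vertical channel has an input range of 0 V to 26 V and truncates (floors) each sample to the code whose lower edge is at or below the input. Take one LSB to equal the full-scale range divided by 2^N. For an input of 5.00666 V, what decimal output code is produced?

Range is 26 V. LSB = 26 V / 2^12 ≈ 6.348 mV.
code = ⌊(V_in − V_min)/LSB⌋ = ⌊(V_in − V_min) × 2^12 / range⌋
     = ⌊(5.00666 − (0)) × 4096 / 26⌋ = ⌊5.00666 × 4096/26⌋
     = ⌊788.742⌋ = 788.

788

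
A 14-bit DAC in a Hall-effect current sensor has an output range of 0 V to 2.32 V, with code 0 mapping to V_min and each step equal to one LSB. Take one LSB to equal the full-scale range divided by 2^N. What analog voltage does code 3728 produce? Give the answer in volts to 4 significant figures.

0.5279 V

Range is 2.32 V. LSB = 2.32 V / 2^14.
V_out = V_min + code × LSB = 0 V + 3728 × 2.32 V / 16384
      = 0 V + 0.527891 V = 0.527891 V.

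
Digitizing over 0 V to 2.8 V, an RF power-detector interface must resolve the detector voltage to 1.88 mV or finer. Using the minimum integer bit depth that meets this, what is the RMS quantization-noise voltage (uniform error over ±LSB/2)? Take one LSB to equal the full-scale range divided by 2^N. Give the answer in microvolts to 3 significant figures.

Full-scale range = 2.8 V.
Required number of levels: 2.8/1.88 mV = 1489.4; smallest N with 2^N ≥ that is 11.
LSB = 2.8 V ÷ 2^11 = 2.8/2048 V = 1.3672 mV.
V_rms = LSB/√12 = 395 µV.

395 µV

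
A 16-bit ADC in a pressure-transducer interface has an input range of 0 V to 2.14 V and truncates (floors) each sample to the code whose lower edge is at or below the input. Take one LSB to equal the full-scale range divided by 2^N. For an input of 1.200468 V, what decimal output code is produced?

36763

Span = 2.14 V. LSB = 2.14 V / 2^16 ≈ 32.65 µV.
(V_in − V_min) × 2^16/range = (1.200468 − (0)) × 65536/2.14 = 36763.491.
Floor → code = 36763.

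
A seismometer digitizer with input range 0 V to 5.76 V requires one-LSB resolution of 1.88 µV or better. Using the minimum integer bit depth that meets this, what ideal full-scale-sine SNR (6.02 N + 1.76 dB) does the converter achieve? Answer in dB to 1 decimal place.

Full-scale range = 5.76 V.
Required number of levels: 5.76/1.88 µV = 3.0638e6; smallest N with 2^N ≥ that is 22.
6.02(22) + 1.76 = 134.20 dB.

134.2 dB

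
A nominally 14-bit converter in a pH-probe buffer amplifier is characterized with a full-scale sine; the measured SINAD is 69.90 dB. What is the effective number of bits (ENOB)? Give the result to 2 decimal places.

ENOB = (69.90 − 1.76)/6.02 = 11.3189 bits.

11.32 bits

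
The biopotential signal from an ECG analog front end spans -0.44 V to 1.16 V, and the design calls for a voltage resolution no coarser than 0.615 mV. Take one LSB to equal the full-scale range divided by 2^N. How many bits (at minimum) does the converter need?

Full-scale range = 1.16 V − (-0.44 V) = 1.6 V.
Levels needed ≥ 1.6/0.615 mV = 2602. 2^12 = 4096 suffices, so N_min = 12.

12 bits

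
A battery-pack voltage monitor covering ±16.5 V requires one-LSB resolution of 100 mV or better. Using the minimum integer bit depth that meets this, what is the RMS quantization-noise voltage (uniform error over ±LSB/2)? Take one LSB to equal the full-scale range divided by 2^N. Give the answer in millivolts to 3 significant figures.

Range = 16.5 − (-16.5) = 33 V.
Required number of levels: 33/100 mV = 330.00; smallest N with 2^N ≥ that is 9.
Step size = 33/512 V = 64.453 mV.
RMS noise = LSB/√12 = 18.6 mV.

18.6 mV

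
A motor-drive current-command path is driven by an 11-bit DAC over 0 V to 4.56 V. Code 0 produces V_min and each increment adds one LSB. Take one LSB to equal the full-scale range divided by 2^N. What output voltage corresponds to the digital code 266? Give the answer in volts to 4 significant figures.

0.5923 V

Full-scale range = 4.56 V. LSB = 4.56 V / 2^11.
V_out = 0 + 266 × (4.56/2048) V
      = 0 + 0.592266 = 0.592266 V.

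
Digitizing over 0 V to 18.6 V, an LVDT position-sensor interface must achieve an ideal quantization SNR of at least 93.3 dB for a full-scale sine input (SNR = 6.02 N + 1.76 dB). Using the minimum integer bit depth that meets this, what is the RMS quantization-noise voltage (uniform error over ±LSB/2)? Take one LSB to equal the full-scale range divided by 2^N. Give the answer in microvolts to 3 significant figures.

Span = 18.6 V.
6.02 N + 1.76 ≥ 93.3 gives N ≥ 15.206, so the minimum integer is 16.
LSB = 18.6 V ÷ 2^16 = 18.6/65536 V = 283.81 µV.
RMS noise = LSB/√12 = 81.9 µV.

81.9 µV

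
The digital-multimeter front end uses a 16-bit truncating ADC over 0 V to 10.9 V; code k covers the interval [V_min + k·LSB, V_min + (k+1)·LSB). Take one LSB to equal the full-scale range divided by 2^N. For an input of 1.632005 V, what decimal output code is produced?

Full-scale range = 10.9 V. LSB = 10.9 V / 2^16 ≈ 166.3 µV.
V_in − V_min = 1.632005 − (0) = 1.632005 V.
Divide by LSB: 1.632005 × 65536/10.9 = 9812.3926.
Truncating gives code 9812.

9812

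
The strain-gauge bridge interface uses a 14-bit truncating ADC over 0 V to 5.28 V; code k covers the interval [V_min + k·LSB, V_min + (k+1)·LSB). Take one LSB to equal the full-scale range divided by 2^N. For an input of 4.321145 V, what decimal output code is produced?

13408

Range is 5.28 V. LSB = 5.28 V / 2^14 ≈ 322.3 µV.
(V_in − V_min) × 2^14/range = (4.321145 − (0)) × 16384/5.28 = 13408.644.
Floor → code = 13408.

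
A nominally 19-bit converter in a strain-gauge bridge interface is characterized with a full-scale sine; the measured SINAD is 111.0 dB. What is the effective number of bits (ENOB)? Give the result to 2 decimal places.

(111.0 − 1.76) / 6.02 = 109.24/6.02 = 18.1462 effective bits.

18.15 bits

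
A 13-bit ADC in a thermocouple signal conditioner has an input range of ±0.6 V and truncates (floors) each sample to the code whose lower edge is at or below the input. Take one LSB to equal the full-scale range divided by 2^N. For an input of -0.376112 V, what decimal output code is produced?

1528

The full-scale span is 0.6 − (-0.6) = 1.2 V. LSB = 1.2 V / 2^13 ≈ 146.5 µV.
V_in − V_min = -0.376112 − (-0.6) = 0.223888 V.
Divide by LSB: 0.223888 × 8192/1.2 = 1528.4087.
Truncating gives code 1528.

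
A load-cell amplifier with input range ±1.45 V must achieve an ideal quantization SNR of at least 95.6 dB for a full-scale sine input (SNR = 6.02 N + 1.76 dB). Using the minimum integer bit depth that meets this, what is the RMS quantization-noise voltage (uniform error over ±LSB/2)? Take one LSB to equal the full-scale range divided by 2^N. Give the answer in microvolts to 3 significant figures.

12.8 µV

Span: 1.45 V − (-1.45 V) = 2.9 V.
N ≥ (95.6 − 1.76)/6.02 = 15.588 → N_min = 16.
LSB = 2.9 V ÷ 2^16 = 2.9/65536 V = 44.250 µV.
V_rms = LSB/√12 = 12.8 µV.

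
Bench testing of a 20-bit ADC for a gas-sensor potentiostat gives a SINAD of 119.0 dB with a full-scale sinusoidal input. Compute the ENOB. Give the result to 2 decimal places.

Inverting SNR = 6.02 N + 1.76: N_eff = (119.0 − 1.76)/6.02 = 19.4751.

19.48 bits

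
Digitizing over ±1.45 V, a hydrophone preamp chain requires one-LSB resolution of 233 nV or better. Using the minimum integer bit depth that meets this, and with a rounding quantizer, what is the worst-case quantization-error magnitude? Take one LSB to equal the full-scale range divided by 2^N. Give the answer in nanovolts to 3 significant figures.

86.4 nV

The full-scale span is 1.45 − (-1.45) = 2.9 V.
2.9 V / 233 nV = 1.245e7. Since 2^23 = 8388608 and 2^24 = 16777216, N = 24.
LSB = 2.9 V ÷ 2^24 = 2.9/16777216 V = 172.85 nV.
|e|_max = LSB/2 = 86.4 nV.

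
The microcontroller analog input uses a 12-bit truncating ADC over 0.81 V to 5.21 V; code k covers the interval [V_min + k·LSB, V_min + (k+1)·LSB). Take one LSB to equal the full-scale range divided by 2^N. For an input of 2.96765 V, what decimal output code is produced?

2008

Range = 5.21 − (0.81) = 4.4 V. LSB = 4.4 V / 2^12 ≈ 1.074 mV.
V_in − V_min = 2.96765 − (0.81) = 2.15765 V.
Divide by LSB: 2.15765 × 4096/4.4 = 2008.5760.
Truncating gives code 2008.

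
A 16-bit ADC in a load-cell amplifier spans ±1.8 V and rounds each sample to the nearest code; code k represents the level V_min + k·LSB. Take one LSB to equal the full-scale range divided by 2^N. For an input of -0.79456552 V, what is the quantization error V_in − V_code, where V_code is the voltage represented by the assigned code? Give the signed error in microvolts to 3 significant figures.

Full-scale range = 1.8 V − (-1.8 V) = 3.6 V. LSB = 3.6 V / 2^16 ≈ 54.93 µV.
Position in LSBs: (-0.79456552 − (-1.8)) × 65536/3.6 = 18303.3761; rounding gives k = 18303.
V_code = V_min + k × range/2^16 = -1.8 + 18303 × 3.6/65536 = -0.79458618164 V.
V_in − V_code = -0.79456552 − (-0.79458618164) = +20.7 µV.

+20.7 µV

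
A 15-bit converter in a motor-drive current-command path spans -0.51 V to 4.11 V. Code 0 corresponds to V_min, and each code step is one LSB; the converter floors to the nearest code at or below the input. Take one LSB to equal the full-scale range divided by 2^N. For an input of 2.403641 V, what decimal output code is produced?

20665

Full-scale range = 4.11 V − (-0.51 V) = 4.62 V. LSB = 4.62 V / 2^15 ≈ 141.0 µV.
(V_in − V_min) × 2^15/range = (2.403641 − (-0.51)) × 32768/4.62 = 20665.409.
Floor → code = 20665.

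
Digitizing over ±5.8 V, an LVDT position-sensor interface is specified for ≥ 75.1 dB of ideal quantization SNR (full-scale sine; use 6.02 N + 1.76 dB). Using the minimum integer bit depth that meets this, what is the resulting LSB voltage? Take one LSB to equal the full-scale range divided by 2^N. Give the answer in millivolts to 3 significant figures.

Full-scale range = 5.8 V − (-5.8 V) = 11.6 V.
Required N = ⌈(75.1 − 1.76)/6.02⌉ = ⌈12.183⌉ = 13.
LSB = 11.6 V ÷ 2^13 = 11.6/8192 V = 1.42 mV.

1.42 mV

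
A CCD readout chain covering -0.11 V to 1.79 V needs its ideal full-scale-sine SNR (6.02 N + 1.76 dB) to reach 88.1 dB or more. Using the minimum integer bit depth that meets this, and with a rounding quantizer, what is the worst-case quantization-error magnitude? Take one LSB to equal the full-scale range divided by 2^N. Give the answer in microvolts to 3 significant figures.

Range = 1.79 − (-0.11) = 1.9 V.
Solving 6.02 N ≥ 88.1 − 1.76: N ≥ 14.342. Round up → N = 15.
Step size = 1.9/32768 V = 57.983 µV.
Max error for round-to-nearest is LSB/2 = 29.0 µV.

29.0 µV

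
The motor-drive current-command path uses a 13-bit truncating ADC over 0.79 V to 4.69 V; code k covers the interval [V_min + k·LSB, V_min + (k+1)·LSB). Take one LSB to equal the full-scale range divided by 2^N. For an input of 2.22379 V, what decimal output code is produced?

The full-scale span is 4.69 − (0.79) = 3.9 V. LSB = 3.9 V / 2^13 ≈ 476.1 µV.
V_in − V_min = 2.22379 − (0.79) = 1.43379 V.
Divide by LSB: 1.43379 × 8192/3.9 = 3011.6943.
Truncating gives code 3011.

3011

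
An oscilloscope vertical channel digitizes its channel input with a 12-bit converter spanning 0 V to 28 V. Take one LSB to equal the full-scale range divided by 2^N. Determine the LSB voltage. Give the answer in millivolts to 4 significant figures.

6.836 mV

Range is 28 V.
2^12 = 4096 levels.
LSB = 28 V ÷ 2^12 = 28/4096 V = 6.836 mV.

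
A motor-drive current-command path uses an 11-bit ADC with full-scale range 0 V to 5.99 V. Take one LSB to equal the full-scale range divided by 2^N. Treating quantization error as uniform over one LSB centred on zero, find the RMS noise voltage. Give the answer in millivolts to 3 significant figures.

0.844 mV

Range is 5.99 V.
LSB = 5.99 V / 2^11 = 2.9248 mV.
V_rms = LSB/√12 = 2.9248 mV / √12 = 0.844 mV.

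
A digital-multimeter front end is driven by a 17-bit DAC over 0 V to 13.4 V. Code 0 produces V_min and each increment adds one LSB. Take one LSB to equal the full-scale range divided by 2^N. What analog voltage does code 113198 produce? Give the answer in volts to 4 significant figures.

11.57 V

Span = 13.4 V. LSB = 13.4 V / 2^17.
V_out = 0 + 113198 × (13.4/131072) V
      = 0 V + 11.5727 V = 11.5727 V.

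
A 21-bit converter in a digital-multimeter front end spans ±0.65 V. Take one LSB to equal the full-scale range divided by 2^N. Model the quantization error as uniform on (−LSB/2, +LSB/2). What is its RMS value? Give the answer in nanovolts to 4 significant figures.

The full-scale span is 0.65 − (-0.65) = 1.3 V.
One LSB is 1.3 V / 2097152 = 0.619888 µV.
For a uniform distribution on [−LSB/2, +LSB/2], V_rms = LSB/√12 = 0.619888 µV/3.4641 = 178.9 nV.

178.9 nV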